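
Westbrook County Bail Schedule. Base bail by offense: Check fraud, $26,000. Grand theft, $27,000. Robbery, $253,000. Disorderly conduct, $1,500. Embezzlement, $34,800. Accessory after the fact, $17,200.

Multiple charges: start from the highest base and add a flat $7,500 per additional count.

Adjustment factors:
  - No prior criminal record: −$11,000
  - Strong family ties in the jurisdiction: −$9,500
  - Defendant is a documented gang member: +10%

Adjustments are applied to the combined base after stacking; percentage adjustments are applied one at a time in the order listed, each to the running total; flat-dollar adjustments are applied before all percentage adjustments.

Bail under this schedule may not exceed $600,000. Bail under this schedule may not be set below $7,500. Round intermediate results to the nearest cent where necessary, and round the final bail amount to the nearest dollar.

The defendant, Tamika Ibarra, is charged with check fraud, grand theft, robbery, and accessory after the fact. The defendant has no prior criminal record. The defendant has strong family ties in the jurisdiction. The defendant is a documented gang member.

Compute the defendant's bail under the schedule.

$280,500

Base amounts from the schedule: check fraud $26,000; grand theft $27,000; robbery $253,000; accessory after the fact $17,200.
Stacking rule: highest base plus $7,500 per additional charge. Highest is robbery at $253,000; 3 additional charges → +$22,500. Combined base = $275,500.
No prior criminal record (−$11,000 flat): $275,500 − $11,000 = $264,500.
Strong family ties in the jurisdiction (−$9,500 flat): $264,500 − $9,500 = $255,000.
Defendant is a documented gang member (+10%): $255,000 × 1.1 = $280,500.
$280,500 is within the $600,000 maximum.
$280,500 is at or above the $7,500 minimum.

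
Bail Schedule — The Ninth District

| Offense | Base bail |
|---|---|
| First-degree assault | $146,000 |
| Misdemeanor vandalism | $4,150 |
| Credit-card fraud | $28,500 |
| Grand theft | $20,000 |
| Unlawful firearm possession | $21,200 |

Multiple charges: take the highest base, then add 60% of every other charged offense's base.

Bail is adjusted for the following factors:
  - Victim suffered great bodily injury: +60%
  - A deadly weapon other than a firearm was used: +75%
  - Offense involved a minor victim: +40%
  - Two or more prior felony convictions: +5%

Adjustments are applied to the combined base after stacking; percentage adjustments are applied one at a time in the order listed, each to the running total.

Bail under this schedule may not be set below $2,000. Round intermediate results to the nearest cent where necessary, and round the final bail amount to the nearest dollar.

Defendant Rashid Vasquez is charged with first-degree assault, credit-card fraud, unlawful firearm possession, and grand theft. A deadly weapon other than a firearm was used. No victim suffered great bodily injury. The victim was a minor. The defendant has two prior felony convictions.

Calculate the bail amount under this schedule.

Base amounts from the schedule: first-degree assault $146,000; credit-card fraud $28,500; unlawful firearm possession $21,200; grand theft $20,000.
Stacking rule: highest base plus 60% of each additional charge. Highest is first-degree assault at $146,000. Additional: $28,500 × 60% = $17,100; $21,200 × 60% = $12,720; $20,000 × 60% = $12,000. Combined base = $146,000 + $41,820 = $187,820.
A deadly weapon other than a firearm was used (+75%): $187,820 × 1.75 = $328,685.
Offense involved a minor victim (+40%): $328,685 × 1.4 = $460,159.
Two or more prior felony convictions (+5%): $460,159 × 1.05 = $483,166.95.
$483,166.95 is at or above the $2,000 minimum.
Rounded to the nearest dollar: $483,167.

$483,167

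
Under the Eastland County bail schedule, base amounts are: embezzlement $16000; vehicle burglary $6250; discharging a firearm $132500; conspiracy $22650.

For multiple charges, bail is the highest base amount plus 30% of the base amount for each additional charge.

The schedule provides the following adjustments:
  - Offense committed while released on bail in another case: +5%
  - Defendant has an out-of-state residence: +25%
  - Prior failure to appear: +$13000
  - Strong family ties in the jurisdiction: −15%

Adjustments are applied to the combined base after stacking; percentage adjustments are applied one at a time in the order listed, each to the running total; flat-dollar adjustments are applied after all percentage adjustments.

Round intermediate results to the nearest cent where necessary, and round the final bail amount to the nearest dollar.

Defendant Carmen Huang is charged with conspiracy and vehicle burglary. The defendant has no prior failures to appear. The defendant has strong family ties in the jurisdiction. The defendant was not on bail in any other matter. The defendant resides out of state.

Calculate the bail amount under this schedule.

Base amounts from the schedule: conspiracy $22650; vehicle burglary $6250.
Stacking rule: highest base plus 30% of each additional charge. Highest is conspiracy at $22650. Additional: $6250 × 30% = $1875. Combined base = $22650 + $1875 = $24525.
Defendant has an out-of-state residence (+25%): $24525 × 1.25 = $30656.25.
Strong family ties in the jurisdiction (−15%): $30656.25 × 0.85 = $26057.81.
Rounded to the nearest dollar: $26058.

$26058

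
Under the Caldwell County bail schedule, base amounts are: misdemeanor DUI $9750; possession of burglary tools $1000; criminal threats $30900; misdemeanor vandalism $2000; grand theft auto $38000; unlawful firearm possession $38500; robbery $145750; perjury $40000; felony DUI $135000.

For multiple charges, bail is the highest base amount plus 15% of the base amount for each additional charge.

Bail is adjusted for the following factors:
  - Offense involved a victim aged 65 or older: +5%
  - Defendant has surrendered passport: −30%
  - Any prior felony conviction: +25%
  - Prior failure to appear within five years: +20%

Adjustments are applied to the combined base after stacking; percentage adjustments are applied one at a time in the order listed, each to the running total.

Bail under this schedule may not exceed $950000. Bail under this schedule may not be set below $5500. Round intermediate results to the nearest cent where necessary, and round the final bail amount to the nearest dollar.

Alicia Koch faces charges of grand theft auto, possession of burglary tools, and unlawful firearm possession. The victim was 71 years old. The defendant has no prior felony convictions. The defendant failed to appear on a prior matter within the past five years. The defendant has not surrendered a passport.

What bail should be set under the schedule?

$55881

Base amounts from the schedule: grand theft auto $38000; possession of burglary tools $1000; unlawful firearm possession $38500.
Stacking rule: highest base plus 15% of each additional charge. Highest is unlawful firearm possession at $38500. Additional: $38000 × 15% = $5700; $1000 × 15% = $150. Combined base = $38500 + $5850 = $44350.
Offense involved a victim aged 65 or older (+5%): $44350 × 1.05 = $46567.50.
Prior failure to appear within five years (+20%): $46567.50 × 1.2 = $55881.
$55881 is within the $950000 maximum.
$55881 is at or above the $5500 minimum.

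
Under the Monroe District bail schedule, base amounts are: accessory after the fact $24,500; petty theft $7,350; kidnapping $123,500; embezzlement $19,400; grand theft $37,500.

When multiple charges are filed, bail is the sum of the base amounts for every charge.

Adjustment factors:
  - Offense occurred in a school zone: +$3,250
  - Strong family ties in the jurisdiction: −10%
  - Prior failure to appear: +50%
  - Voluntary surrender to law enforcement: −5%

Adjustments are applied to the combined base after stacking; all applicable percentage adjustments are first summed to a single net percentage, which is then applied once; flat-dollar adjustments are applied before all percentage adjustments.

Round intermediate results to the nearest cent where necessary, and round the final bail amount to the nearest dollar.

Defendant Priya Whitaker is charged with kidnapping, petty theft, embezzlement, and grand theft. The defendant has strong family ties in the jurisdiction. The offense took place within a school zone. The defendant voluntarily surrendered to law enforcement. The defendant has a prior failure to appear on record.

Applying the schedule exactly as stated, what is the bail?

Base amounts from the schedule: kidnapping $123,500; petty theft $7,350; embezzlement $19,400; grand theft $37,500.
Stacking rule: sum of all bases. $123,500 + $7,350 + $19,400 + $37,500 = $187,750.
Offense occurred in a school zone (+$3,250 flat): $187,750 + $3,250 = $191,000.
Net percentage adjustment: −10% +50% −5% = +35%. $191,000 × 1.35 = $257,850.

$257,850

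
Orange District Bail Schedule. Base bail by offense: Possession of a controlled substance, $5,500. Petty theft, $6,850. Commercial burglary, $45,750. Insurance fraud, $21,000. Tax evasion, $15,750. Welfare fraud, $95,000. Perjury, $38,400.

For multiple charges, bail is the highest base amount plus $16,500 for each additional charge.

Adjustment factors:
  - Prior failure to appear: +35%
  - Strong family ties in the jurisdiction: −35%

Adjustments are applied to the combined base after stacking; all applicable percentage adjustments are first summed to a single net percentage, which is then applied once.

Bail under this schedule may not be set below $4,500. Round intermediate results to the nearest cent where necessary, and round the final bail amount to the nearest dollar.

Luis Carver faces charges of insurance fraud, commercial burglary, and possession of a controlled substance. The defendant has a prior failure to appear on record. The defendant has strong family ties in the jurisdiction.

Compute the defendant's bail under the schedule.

Base amounts from the schedule: insurance fraud $21,000; commercial burglary $45,750; possession of a controlled substance $5,500.
Stacking rule: highest base plus $16,500 per additional charge. Highest is commercial burglary at $45,750; 2 additional charges → +$33,000. Combined base = $78,750.
Net percentage adjustment: +35% −35% = +0%. $78,750 × 1 = $78,750.
$78,750 is at or above the $4,500 minimum.

$78,750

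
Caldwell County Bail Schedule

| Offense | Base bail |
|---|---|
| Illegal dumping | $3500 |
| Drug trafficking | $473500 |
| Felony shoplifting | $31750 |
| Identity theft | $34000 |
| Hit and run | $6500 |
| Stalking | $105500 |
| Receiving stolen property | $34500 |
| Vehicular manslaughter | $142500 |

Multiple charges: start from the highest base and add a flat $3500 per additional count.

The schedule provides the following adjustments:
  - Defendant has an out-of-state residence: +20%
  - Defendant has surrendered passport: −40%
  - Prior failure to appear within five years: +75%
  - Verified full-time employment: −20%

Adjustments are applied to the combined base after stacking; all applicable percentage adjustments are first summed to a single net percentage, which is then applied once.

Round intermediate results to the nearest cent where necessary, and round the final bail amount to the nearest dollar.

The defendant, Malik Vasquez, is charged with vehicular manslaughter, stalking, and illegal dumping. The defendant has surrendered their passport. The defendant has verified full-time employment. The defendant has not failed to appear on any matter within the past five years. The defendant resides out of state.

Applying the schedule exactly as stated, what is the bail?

Base amounts from the schedule: vehicular manslaughter $142500; stalking $105500; illegal dumping $3500.
Stacking rule: highest base plus $3500 per additional charge. Highest is vehicular manslaughter at $142500; 2 additional charges → +$7000. Combined base = $149500.
Net percentage adjustment: +20% −40% −20% = −40%. $149500 × 0.6 = $89700.

$89700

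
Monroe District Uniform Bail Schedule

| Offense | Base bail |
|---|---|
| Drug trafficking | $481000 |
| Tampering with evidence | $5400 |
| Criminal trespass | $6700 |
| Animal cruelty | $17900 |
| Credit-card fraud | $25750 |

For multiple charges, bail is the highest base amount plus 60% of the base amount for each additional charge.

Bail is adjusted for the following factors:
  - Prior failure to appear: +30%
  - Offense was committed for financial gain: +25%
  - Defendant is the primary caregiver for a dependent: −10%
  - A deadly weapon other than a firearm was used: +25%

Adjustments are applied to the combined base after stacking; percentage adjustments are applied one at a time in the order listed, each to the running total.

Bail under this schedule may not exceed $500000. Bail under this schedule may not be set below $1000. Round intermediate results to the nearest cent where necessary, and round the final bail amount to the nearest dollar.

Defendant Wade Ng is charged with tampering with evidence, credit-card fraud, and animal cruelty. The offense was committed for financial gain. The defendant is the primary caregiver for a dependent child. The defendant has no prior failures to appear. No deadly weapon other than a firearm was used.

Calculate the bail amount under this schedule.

Base amounts from the schedule: tampering with evidence $5400; credit-card fraud $25750; animal cruelty $17900.
Stacking rule: highest base plus 60% of each additional charge. Highest is credit-card fraud at $25750. Additional: $5400 × 60% = $3240; $17900 × 60% = $10740. Combined base = $25750 + $13980 = $39730.
Offense was committed for financial gain (+25%): $39730 × 1.25 = $49662.50.
Defendant is the primary caregiver for a dependent (−10%): $49662.50 × 0.9 = $44696.25.
$44696.25 is within the $500000 maximum.
$44696.25 is at or above the $1000 minimum.
Rounded to the nearest dollar: $44696.

$44696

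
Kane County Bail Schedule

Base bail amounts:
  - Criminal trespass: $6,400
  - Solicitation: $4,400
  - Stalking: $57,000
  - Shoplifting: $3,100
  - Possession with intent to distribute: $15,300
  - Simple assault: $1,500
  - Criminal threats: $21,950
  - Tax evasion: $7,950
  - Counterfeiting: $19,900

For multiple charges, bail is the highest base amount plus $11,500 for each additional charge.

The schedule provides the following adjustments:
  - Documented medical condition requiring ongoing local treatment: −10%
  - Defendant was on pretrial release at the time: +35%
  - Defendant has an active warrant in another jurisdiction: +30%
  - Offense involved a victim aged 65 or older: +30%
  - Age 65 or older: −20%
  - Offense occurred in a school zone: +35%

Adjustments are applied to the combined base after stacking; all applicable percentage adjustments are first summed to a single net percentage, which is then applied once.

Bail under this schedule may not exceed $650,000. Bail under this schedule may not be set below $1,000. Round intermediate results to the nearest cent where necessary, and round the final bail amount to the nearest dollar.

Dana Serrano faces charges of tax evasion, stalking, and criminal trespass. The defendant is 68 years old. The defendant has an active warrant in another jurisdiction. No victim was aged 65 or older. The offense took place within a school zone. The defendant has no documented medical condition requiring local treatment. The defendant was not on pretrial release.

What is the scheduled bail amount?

Base amounts from the schedule: tax evasion $7,950; stalking $57,000; criminal trespass $6,400.
Stacking rule: highest base plus $11,500 per additional charge. Highest is stalking at $57,000; 2 additional charges → +$23,000. Combined base = $80,000.
Net percentage adjustment: +30% −20% +35% = +45%. $80,000 × 1.45 = $116,000.
$116,000 is within the $650,000 maximum.
$116,000 is at or above the $1,000 minimum.

$116,000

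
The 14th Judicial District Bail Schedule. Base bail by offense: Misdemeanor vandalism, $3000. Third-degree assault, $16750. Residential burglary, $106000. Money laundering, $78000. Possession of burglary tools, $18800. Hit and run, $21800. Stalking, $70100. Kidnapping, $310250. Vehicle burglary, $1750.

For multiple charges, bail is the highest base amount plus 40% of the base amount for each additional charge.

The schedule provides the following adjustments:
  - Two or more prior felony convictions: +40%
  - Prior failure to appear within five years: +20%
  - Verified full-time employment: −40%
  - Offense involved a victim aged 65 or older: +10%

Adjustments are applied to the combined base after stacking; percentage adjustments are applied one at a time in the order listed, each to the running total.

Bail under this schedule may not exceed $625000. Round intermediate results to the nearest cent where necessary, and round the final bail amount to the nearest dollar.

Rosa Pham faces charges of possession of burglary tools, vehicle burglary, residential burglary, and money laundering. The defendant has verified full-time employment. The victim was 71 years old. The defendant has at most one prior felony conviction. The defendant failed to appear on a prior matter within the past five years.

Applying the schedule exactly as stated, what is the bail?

$115173

Base amounts from the schedule: possession of burglary tools $18800; vehicle burglary $1750; residential burglary $106000; money laundering $78000.
Stacking rule: highest base plus 40% of each additional charge. Highest is residential burglary at $106000. Additional: $18800 × 40% = $7520; $1750 × 40% = $700; $78000 × 40% = $31200. Combined base = $106000 + $39420 = $145420.
Prior failure to appear within five years (+20%): $145420 × 1.2 = $174504.
Verified full-time employment (−40%): $174504 × 0.6 = $104702.40.
Offense involved a victim aged 65 or older (+10%): $104702.40 × 1.1 = $115172.64.
$115172.64 is within the $625000 maximum.
Rounded to the nearest dollar: $115173.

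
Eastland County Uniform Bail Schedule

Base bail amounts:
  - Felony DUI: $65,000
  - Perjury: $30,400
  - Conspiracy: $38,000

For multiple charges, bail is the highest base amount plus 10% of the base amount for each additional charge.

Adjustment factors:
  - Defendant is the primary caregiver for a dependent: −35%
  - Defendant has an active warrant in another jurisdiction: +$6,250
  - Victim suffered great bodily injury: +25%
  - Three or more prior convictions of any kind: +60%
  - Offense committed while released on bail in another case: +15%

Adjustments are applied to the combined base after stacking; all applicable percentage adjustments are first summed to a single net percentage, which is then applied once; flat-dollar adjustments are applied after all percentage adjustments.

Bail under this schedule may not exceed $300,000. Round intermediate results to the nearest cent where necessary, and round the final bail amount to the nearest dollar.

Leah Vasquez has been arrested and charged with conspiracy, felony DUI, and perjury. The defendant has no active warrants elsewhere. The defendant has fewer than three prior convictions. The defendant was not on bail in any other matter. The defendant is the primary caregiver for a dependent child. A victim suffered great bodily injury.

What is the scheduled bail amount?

$64,656

Base amounts from the schedule: conspiracy $38,000; felony DUI $65,000; perjury $30,400.
Stacking rule: highest base plus 10% of each additional charge. Highest is felony DUI at $65,000. Additional: $38,000 × 10% = $3,800; $30,400 × 10% = $3,040. Combined base = $65,000 + $6,840 = $71,840.
Net percentage adjustment: −35% +25% = −10%. $71,840 × 0.9 = $64,656.
$64,656 is within the $300,000 maximum.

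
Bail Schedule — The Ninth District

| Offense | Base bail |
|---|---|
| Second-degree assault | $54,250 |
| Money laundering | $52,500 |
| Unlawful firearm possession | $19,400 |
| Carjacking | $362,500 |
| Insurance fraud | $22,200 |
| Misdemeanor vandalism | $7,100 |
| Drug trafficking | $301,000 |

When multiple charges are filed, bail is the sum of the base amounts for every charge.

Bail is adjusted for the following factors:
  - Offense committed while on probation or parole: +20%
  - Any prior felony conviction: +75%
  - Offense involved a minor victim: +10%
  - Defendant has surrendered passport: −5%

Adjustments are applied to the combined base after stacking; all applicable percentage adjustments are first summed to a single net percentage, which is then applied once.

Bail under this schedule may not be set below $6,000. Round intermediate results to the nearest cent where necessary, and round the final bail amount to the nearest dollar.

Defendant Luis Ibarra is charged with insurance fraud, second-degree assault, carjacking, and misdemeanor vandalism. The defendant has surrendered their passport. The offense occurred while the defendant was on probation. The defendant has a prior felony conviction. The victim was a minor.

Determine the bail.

Base amounts from the schedule: insurance fraud $22,200; second-degree assault $54,250; carjacking $362,500; misdemeanor vandalism $7,100.
Stacking rule: sum of all bases. $22,200 + $54,250 + $362,500 + $7,100 = $446,050.
Net percentage adjustment: +20% +75% +10% −5% = +100%. $446,050 × 2 = $892,100.
$892,100 is at or above the $6,000 minimum.

$892,100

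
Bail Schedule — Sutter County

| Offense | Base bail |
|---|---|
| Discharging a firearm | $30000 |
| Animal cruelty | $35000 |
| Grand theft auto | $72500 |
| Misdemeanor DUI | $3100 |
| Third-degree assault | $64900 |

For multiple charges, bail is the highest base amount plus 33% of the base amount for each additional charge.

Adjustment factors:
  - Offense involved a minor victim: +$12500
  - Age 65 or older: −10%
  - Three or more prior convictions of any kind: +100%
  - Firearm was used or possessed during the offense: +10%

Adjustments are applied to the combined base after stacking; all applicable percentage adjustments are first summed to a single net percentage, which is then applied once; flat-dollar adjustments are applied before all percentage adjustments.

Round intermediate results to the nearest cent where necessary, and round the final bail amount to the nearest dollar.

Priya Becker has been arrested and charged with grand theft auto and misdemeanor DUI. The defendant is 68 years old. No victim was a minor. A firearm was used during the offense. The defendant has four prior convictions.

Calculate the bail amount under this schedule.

Base amounts from the schedule: grand theft auto $72500; misdemeanor DUI $3100.
Stacking rule: highest base plus 33% of each additional charge. Highest is grand theft auto at $72500. Additional: $3100 × 33% = $1023. Combined base = $72500 + $1023 = $73523.
Net percentage adjustment: −10% +100% +10% = +100%. $73523 × 2 = $147046.

$147046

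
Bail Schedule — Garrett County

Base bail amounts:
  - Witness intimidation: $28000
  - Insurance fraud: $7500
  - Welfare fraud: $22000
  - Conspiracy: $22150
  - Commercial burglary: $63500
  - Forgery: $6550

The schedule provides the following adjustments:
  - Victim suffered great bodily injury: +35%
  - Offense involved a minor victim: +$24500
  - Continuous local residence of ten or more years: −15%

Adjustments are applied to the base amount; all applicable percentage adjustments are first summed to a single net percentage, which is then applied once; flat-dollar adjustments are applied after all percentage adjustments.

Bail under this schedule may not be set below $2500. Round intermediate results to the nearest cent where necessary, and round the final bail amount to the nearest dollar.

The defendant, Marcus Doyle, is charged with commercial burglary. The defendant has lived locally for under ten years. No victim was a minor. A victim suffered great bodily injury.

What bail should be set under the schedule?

$85725

Base amounts from the schedule: commercial burglary $63500.
Single charge. Combined base = $63500.
Victim suffered great bodily injury (+35%): $63500 × 1.35 = $85725.
$85725 is at or above the $2500 minimum.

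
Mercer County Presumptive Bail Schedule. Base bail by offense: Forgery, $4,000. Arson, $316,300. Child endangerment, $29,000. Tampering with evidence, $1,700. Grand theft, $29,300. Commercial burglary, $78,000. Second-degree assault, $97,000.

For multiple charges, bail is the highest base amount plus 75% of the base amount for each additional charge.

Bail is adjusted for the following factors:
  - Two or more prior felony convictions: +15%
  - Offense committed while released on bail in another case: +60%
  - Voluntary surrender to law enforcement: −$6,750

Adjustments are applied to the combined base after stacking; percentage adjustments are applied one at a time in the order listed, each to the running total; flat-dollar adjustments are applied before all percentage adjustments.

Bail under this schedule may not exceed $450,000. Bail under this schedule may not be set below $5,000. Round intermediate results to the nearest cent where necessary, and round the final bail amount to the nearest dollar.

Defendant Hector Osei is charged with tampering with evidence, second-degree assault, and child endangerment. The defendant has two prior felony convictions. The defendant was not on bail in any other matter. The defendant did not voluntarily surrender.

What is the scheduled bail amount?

Base amounts from the schedule: tampering with evidence $1,700; second-degree assault $97,000; child endangerment $29,000.
Stacking rule: highest base plus 75% of each additional charge. Highest is second-degree assault at $97,000. Additional: $1,700 × 75% = $1,275; $29,000 × 75% = $21,750. Combined base = $97,000 + $23,025 = $120,025.
Two or more prior felony convictions (+15%): $120,025 × 1.15 = $138,028.75.
$138,028.75 is within the $450,000 maximum.
$138,028.75 is at or above the $5,000 minimum.
Rounded to the nearest dollar: $138,029.

$138,029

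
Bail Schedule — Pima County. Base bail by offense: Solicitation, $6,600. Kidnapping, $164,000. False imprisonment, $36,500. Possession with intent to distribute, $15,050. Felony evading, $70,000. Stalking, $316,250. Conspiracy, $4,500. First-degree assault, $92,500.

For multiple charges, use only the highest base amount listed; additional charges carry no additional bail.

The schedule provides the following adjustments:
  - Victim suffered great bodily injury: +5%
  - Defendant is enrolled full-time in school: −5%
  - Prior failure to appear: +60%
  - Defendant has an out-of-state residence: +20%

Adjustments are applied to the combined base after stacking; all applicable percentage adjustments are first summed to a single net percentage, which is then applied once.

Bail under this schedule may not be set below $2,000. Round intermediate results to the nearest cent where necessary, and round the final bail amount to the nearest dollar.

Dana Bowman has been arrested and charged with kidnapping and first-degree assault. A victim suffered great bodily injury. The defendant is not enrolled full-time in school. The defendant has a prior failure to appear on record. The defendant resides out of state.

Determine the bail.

Base amounts from the schedule: kidnapping $164,000; first-degree assault $92,500.
Stacking rule: use the highest base only. Highest is kidnapping at $164,000. Combined base = $164,000.
Net percentage adjustment: +5% +60% +20% = +85%. $164,000 × 1.85 = $303,400.
$303,400 is at or above the $2,000 minimum.

$303,400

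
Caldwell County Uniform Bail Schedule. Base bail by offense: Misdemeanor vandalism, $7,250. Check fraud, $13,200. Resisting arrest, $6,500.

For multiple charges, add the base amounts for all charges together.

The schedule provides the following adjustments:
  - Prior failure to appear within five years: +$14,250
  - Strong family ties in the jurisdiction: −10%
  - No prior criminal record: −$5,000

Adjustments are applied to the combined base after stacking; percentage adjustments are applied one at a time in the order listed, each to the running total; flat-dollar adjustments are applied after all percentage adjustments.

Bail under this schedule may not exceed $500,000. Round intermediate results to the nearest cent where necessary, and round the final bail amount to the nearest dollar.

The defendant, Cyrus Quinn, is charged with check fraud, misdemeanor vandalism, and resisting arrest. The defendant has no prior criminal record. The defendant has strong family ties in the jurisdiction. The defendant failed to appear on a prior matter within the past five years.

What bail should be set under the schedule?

Base amounts from the schedule: check fraud $13,200; misdemeanor vandalism $7,250; resisting arrest $6,500.
Stacking rule: sum of all bases. $13,200 + $7,250 + $6,500 = $26,950.
Strong family ties in the jurisdiction (−10%): $26,950 × 0.9 = $24,255.
Prior failure to appear within five years (+$14,250 flat): $24,255 + $14,250 = $38,505.
No prior criminal record (−$5,000 flat): $38,505 − $5,000 = $33,505.
$33,505 is within the $500,000 maximum.

$33,505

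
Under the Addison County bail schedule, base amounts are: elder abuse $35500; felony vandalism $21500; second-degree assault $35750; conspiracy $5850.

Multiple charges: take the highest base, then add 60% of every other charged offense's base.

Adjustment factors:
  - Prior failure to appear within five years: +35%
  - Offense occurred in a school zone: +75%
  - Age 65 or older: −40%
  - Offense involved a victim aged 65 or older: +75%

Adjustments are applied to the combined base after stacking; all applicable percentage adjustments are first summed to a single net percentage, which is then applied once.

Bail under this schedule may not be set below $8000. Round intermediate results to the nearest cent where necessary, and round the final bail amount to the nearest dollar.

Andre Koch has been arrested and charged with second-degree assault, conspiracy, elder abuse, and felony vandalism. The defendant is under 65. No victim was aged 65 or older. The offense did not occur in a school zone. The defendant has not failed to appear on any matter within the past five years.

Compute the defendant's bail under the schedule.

Base amounts from the schedule: second-degree assault $35750; conspiracy $5850; elder abuse $35500; felony vandalism $21500.
Stacking rule: highest base plus 60% of each additional charge. Highest is second-degree assault at $35750. Additional: $5850 × 60% = $3510; $35500 × 60% = $21300; $21500 × 60% = $12900. Combined base = $35750 + $37710 = $73460.
No adjustment factors apply to this defendant.
$73460 is at or above the $8000 minimum.

$73460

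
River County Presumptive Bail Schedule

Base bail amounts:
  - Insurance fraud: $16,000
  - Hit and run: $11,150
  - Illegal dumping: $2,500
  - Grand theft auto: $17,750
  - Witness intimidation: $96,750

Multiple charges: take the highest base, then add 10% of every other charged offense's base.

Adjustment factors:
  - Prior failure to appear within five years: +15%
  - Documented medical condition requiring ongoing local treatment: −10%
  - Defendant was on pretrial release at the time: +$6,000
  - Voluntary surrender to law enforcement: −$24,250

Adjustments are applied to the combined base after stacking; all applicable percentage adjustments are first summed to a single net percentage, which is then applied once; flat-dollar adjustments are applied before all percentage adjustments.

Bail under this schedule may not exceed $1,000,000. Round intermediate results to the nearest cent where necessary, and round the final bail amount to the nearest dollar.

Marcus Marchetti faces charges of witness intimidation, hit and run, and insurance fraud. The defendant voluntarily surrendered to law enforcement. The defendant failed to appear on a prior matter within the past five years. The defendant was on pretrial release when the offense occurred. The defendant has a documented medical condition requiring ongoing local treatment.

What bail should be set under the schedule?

Base amounts from the schedule: witness intimidation $96,750; hit and run $11,150; insurance fraud $16,000.
Stacking rule: highest base plus 10% of each additional charge. Highest is witness intimidation at $96,750. Additional: $11,150 × 10% = $1,115; $16,000 × 10% = $1,600. Combined base = $96,750 + $2,715 = $99,465.
Defendant was on pretrial release at the time (+$6,000 flat): $99,465 + $6,000 = $105,465.
Voluntary surrender to law enforcement (−$24,250 flat): $105,465 − $24,250 = $81,215.
Net percentage adjustment: +15% −10% = +5%. $81,215 × 1.05 = $85,275.75.
$85,275.75 is within the $1,000,000 maximum.
Rounded to the nearest dollar: $85,276.

$85,276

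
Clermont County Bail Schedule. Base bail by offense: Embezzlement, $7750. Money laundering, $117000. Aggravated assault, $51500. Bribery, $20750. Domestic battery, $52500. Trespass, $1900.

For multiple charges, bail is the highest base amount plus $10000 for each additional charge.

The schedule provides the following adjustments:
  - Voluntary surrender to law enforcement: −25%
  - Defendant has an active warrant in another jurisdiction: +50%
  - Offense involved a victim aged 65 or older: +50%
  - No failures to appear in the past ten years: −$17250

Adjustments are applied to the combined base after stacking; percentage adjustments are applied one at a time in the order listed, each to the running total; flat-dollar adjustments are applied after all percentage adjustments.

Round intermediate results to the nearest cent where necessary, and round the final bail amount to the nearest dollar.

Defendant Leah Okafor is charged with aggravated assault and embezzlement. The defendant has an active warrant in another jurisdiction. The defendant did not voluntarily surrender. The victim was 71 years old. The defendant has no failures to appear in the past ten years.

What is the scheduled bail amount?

$121125

Base amounts from the schedule: aggravated assault $51500; embezzlement $7750.
Stacking rule: highest base plus $10000 per additional charge. Highest is aggravated assault at $51500; 1 additional charge → +$10000. Combined base = $61500.
Defendant has an active warrant in another jurisdiction (+50%): $61500 × 1.5 = $92250.
Offense involved a victim aged 65 or older (+50%): $92250 × 1.5 = $138375.
No failures to appear in the past ten years (−$17250 flat): $138375 − $17250 = $121125.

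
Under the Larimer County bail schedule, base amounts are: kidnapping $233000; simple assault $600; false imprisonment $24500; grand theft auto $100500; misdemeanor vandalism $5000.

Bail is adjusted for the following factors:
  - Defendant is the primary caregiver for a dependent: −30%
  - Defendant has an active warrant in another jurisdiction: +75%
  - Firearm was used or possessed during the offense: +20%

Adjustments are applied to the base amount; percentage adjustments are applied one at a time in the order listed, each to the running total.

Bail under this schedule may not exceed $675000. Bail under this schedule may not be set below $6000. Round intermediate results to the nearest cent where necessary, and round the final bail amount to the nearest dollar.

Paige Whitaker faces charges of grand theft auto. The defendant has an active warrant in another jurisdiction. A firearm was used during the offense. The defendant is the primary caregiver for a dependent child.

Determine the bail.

Base amounts from the schedule: grand theft auto $100500.
Single charge. Combined base = $100500.
Defendant is the primary caregiver for a dependent (−30%): $100500 × 0.7 = $70350.
Defendant has an active warrant in another jurisdiction (+75%): $70350 × 1.75 = $123112.50.
Firearm was used or possessed during the offense (+20%): $123112.50 × 1.2 = $147735.
$147735 is within the $675000 maximum.
$147735 is at or above the $6000 minimum.

$147735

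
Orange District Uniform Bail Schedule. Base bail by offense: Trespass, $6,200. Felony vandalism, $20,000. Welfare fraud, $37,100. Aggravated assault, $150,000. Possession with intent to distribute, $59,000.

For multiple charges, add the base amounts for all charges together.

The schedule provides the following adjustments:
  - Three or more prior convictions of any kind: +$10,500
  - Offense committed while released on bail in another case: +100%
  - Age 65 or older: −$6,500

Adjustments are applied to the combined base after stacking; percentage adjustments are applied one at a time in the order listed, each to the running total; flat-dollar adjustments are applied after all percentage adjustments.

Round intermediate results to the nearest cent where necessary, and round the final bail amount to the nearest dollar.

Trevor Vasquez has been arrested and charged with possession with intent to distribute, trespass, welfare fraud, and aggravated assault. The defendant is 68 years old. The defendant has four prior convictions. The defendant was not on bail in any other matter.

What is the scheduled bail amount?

$256,300

Base amounts from the schedule: possession with intent to distribute $59,000; trespass $6,200; welfare fraud $37,100; aggravated assault $150,000.
Stacking rule: sum of all bases. $59,000 + $6,200 + $37,100 + $150,000 = $252,300.
Three or more prior convictions of any kind (+$10,500 flat): $252,300 + $10,500 = $262,800.
Age 65 or older (−$6,500 flat): $262,800 − $6,500 = $256,300.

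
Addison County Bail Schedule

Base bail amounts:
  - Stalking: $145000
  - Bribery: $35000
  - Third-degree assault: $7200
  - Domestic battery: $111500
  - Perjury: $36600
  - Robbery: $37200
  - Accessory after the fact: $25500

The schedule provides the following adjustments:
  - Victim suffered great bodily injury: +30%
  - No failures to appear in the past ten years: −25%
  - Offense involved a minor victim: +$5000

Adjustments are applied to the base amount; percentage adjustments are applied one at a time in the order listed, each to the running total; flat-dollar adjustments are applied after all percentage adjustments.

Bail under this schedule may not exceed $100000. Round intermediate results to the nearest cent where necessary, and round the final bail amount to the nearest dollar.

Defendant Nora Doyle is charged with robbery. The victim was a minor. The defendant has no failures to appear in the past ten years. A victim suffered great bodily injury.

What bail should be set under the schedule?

$41270

Base amounts from the schedule: robbery $37200.
Single charge. Combined base = $37200.
Victim suffered great bodily injury (+30%): $37200 × 1.3 = $48360.
No failures to appear in the past ten years (−25%): $48360 × 0.75 = $36270.
Offense involved a minor victim (+$5000 flat): $36270 + $5000 = $41270.
$41270 is within the $100000 maximum.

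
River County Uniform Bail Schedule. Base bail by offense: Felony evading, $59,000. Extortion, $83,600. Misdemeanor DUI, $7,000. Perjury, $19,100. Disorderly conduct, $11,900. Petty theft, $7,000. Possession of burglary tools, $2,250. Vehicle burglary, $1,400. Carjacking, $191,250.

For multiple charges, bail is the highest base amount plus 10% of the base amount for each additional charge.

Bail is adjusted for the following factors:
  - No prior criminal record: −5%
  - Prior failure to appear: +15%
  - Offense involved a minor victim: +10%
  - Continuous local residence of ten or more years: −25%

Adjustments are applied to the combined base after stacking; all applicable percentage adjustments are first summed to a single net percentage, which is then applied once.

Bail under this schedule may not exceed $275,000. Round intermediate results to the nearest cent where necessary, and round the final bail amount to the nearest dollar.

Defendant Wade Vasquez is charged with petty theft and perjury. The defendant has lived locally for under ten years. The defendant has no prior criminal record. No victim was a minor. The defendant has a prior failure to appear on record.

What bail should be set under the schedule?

$21,780

Base amounts from the schedule: petty theft $7,000; perjury $19,100.
Stacking rule: highest base plus 10% of each additional charge. Highest is perjury at $19,100. Additional: $7,000 × 10% = $700. Combined base = $19,100 + $700 = $19,800.
Net percentage adjustment: −5% +15% = +10%. $19,800 × 1.1 = $21,780.
$21,780 is within the $275,000 maximum.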